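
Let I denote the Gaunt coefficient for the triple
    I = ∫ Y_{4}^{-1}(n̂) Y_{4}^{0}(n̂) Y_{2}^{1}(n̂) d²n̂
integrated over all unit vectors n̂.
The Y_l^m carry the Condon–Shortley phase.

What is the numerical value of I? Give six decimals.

m-sum 0 ✓  L=10 even ✓  0≤2≤8 ✓
Π(2lᵢ+1) = 9×9×5 = 405
triangle coeff Δ(4,4,2) = 1/13860
Σ_t [2,4]: t=2:+1/192 t=3:−1/36 t=4:+1/192 = -5/288
(3j)²=20/693 [(4 4 2; 0 0 0)], sign=-1
Σ_t [3,4]: t=3:−1/72 t=4:+1/96 = -1/288
(3j)²=1/462 [(4 4 2; -1 0 1)], sign=+1
⇒ 4πI² = 150/5929
I = (-1)√(150/5929/(4π)) = -0.04486937

-0.044869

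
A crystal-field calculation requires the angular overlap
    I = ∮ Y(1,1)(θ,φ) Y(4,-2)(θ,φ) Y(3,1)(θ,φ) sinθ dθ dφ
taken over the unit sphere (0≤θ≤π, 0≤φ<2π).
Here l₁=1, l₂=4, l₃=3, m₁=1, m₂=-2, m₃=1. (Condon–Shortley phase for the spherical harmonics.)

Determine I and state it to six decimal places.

0.238414

Rules hold: Σm=0, L=8 even, 3≤3≤5.
N = 3·9·7 = 189
Δ = 2!·0!·6!/9! = 1/252
Racah Σ t=1..1: t=1:−1/36 = -1/36
⇒ 3j(1 4 3; 0 0 0)² = 4/63, sgn +1
Racah Σ t=0..0: t=0:+1/96 = 1/96
⇒ 3j(1 4 3; 1 -2 1)² = 5/84, sgn +1
4πI² = N·(3j₀)²·(3jₘ)² = 5/7
I = +1·√(0.714286/4π) = 0.23841361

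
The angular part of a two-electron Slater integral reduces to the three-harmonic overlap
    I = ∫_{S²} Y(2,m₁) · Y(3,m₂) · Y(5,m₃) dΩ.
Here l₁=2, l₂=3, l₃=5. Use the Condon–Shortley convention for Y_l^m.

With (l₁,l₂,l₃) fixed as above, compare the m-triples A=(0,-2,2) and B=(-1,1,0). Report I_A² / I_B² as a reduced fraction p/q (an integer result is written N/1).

Shared (l₁,l₂,l₃)=(2,3,5): N and (l;000)² cancel in I_A²/I_B².
A: Δ = 0!·4!·6!/11! = 1/2310; Racah Σ t=0..0: t=0:+1/480 = 1/480; ⇒ 3j(2 3 5; 0 -2 2)² = 3/110, sgn -1
B: Δ = 0!·4!·6!/11! = 1/2310; Racah Σ t=0..0: t=0:+1/288 = 1/288; ⇒ 3j(2 3 5; -1 1 0)² = 5/231, sgn -1
I_A²/I_B² = (3/110)/(5/231) = 63/50

63/50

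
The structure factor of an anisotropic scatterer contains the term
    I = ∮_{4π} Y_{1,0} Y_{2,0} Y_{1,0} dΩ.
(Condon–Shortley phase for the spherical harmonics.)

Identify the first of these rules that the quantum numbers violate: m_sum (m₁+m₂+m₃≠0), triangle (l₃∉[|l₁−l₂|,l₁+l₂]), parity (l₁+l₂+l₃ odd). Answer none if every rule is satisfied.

m₁+m₂+m₃ = 0 + 0 + 0 = 0  ✓
triangle: |1−2|=1 ≤ l₃=1 ≤ 1+2=3  ✓
parity: l₁+l₂+l₃ = 4 is even  ✓

none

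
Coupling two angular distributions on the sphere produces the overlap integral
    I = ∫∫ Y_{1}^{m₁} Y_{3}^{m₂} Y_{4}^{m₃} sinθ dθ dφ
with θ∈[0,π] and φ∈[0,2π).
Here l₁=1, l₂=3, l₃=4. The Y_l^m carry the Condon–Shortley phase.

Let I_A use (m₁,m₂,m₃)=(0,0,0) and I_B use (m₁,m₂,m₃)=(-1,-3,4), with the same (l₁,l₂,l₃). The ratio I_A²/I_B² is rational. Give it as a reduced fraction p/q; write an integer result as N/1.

l's match ⇒ only the (l;m) 3-j factors differ between A and B.
A: triangle coeff Δ(1,3,4) = 1/252; Σ_t [0,0]: t=0:+1/36 = 1/36; (3j)²=4/63 [(1 3 4; 0 0 0)], sign=+1
B: triangle coeff Δ(1,3,4) = 1/252; Σ_t [0,0]: t=0:+1/1440 = 1/1440; (3j)²=1/9 [(1 3 4; -1 -3 4)], sign=+1
I_A²/I_B² = (4/63)/(1/9) = 4/7

4/7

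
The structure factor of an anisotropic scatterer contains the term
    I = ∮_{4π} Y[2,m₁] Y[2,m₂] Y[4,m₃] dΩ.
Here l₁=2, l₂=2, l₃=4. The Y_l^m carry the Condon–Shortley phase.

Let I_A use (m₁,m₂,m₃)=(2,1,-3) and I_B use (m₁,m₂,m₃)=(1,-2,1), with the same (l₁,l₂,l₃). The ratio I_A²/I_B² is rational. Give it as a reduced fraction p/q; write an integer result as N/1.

Shared (l₁,l₂,l₃)=(2,2,4): N and (l;000)² cancel in I_A²/I_B².
A: Δ = 0!·4!·4!/9! = 1/630; Racah Σ t=0..0: t=0:+1/144 = 1/144; ⇒ 3j(2 2 4; 2 1 -3)² = 1/18, sgn -1
B: Δ = 0!·4!·4!/9! = 1/630; Racah Σ t=0..0: t=0:+1/144 = 1/144; ⇒ 3j(2 2 4; 1 -2 1)² = 1/126, sgn -1
I_A²/I_B² = (1/18)/(1/126) = 7/1

7/1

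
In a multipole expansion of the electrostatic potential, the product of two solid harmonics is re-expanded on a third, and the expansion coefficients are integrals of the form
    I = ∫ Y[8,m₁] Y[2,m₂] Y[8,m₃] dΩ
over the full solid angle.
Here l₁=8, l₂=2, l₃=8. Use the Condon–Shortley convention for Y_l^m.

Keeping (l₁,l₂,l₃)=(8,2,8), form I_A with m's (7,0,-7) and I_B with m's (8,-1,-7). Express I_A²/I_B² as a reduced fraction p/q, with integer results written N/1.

l's match ⇒ only the (l;m) 3-j factors differ between A and B.
A: triangle coeff Δ(8,2,8) = 1/348840; Σ_t [0,1]: t=0:+1/24908083200 t=1:−1/87178291200 = 1/34871316480; (3j)²=125/7752 [(8 2 8; 7 0 -7)], sign=-1
B: triangle coeff Δ(8,2,8) = 1/348840; Σ_t [0,0]: t=0:+1/174356582400 = 1/174356582400; (3j)²=5/323 [(8 2 8; 8 -1 -7)], sign=-1
I_A²/I_B² = (125/7752)/(5/323) = 25/24

25/24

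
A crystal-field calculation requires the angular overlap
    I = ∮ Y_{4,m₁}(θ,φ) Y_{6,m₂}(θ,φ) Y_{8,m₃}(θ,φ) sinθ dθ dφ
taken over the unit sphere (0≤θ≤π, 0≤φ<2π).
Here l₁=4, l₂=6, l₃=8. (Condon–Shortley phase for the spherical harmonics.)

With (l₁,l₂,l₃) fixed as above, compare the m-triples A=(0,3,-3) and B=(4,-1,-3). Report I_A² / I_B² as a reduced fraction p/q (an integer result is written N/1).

l's match ⇒ only the (l;m) 3-j factors differ between A and B.
A: triangle coeff Δ(4,6,8) = 1/23279256; Σ_t [0,2]: t=0:+1/34836480 t=1:−1/2903040 t=2:+1/2903040 = 1/34836480; (3j)²=25/117572 [(4 6 8; 0 3 -3)], sign=-1
B: triangle coeff Δ(4,6,8) = 1/23279256; Σ_t [0,0]: t=0:+1/20736000 = 1/20736000; (3j)²=49/4199 [(4 6 8; 4 -1 -3)], sign=-1
I_A²/I_B² = (25/117572)/(49/4199) = 25/1372

25/1372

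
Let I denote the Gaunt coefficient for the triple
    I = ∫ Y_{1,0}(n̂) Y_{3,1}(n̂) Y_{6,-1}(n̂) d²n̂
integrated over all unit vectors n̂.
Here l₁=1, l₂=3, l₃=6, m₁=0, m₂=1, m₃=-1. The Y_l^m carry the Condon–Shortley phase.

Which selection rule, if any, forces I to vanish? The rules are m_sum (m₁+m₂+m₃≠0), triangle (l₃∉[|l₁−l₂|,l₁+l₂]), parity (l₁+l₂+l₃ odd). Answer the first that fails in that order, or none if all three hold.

azimuthal sum: 0 + 1 − 1 = 0  ✓
2 ≤ 6 ≤ 4 (triangle on l)  ✗
L = 1 + 3 + 6 = 10 (even)

triangle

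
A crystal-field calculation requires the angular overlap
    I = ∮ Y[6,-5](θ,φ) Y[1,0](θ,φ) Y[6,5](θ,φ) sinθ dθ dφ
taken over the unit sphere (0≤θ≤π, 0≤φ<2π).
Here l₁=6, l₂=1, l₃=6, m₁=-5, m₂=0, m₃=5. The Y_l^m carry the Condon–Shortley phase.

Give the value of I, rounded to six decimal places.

L=13 odd ⇒ parity kills the (l;000) factor ⇒ I = 0

0.000000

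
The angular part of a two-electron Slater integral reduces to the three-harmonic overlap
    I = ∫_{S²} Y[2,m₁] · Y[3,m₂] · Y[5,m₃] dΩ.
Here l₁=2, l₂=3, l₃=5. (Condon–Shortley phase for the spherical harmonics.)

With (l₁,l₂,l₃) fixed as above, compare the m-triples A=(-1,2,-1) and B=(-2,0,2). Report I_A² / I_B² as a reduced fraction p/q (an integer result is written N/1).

24/35

Same 2,3,5: normalisation and zero-m 3j drop out of the ratio.
A: Δ: 0! 4! 6! / 11! → 1/2310; sum: t=0:+1/720 = 1/720; 3j²(2 3 5; -1 2 -1) = Δ·Π!·Σ² = 4/385  (sign +1)
B: Δ: 0! 4! 6! / 11! → 1/2310; sum: t=0:+1/864 = 1/864; 3j²(2 3 5; -2 0 2) = Δ·Π!·Σ² = 1/66  (sign -1)
I_A²/I_B² = (4/385)/(1/66) = 24/35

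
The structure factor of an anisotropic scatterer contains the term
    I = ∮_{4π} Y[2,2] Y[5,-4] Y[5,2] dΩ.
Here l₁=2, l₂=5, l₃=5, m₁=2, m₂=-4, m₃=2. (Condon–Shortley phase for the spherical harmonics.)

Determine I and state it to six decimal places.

-0.137240

Checks pass: Σm=0; 12 even; l₃=5∈[3,7].
(2·2+1)(2·5+1)(2·5+1) = 605
Δ: 2! 2! 8! / 13! → 1/38610
sum: t=0:+1/2880 t=1:−1/576 t=2:+1/2880 = -1/960
3j²(2 5 5; 0 0 0) = Δ·Π!·Σ² = 10/429  (sign +1)
sum: t=0:+1/20160 = 1/20160
3j²(2 5 5; 2 -4 2) = Δ·Π!·Σ² = 12/715  (sign -1)
combine: 4πI² = 605·10/429·12/715 = 40/169
take √, sign -1: I = -0.13724032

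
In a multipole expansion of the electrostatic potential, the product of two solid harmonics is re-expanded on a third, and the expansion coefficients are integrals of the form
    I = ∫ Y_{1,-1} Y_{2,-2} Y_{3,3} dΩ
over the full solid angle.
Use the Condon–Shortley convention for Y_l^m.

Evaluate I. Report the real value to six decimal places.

-0.319865

Rules hold: Σm=0, L=6 even, 1≤3≤3.
N = 3·5·7 = 105
Δ = 0!·2!·4!/7! = 1/105
Racah Σ t=0..0: t=0:+1/4 = 1/4
⇒ 3j(1 2 3; 0 0 0)² = 3/35, sgn -1
Racah Σ t=0..0: t=0:+1/48 = 1/48
⇒ 3j(1 2 3; -1 -2 3)² = 1/7, sgn +1
4πI² = N·(3j₀)²·(3jₘ)² = 9/7
I = -1·√(1.28571/4π) = -0.31986543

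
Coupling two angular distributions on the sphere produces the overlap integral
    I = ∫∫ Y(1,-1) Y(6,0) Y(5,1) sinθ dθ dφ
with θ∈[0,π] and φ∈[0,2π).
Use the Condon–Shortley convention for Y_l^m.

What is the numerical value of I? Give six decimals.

Rules hold: Σm=0, L=12 even, 5≤5≤7.
N = 3·13·11 = 429
Δ = 2!·0!·10!/13! = 1/858
Racah Σ t=1..1: t=1:−1/14400 = -1/14400
⇒ 3j(1 6 5; 0 0 0)² = 6/143, sgn +1
Racah Σ t=2..2: t=2:+1/34560 = 1/34560
⇒ 3j(1 6 5; -1 0 1)² = 5/286, sgn +1
4πI² = N·(3j₀)²·(3jₘ)² = 45/143
I = +1·√(0.314685/4π) = 0.15824621

0.158246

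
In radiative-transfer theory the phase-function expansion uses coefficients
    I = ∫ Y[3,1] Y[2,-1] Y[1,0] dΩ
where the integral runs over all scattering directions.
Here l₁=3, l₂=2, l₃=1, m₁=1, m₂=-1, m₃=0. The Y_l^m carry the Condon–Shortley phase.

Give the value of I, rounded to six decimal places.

m-sum 0 ✓  L=6 even ✓  1≤1≤5 ✓
Π(2lᵢ+1) = 7×5×3 = 105
triangle coeff Δ(3,2,1) = 1/105
Σ_t [2,2]: t=2:+1/4 = 1/4
(3j)²=3/35 [(3 2 1; 0 0 0)], sign=-1
Σ_t [1,1]: t=1:−1/6 = -1/6
(3j)²=8/105 [(3 2 1; 1 -1 0)], sign=+1
⇒ 4πI² = 24/35
I = (-1)√(24/35/(4π)) = -0.23359668

-0.233597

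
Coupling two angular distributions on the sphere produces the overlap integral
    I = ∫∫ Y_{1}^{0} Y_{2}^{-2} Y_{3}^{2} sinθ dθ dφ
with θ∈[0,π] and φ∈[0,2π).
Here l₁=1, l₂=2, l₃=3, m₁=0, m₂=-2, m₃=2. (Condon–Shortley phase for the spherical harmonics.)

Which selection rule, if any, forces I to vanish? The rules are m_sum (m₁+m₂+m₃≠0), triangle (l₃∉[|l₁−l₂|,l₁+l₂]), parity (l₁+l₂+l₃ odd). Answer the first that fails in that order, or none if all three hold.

Σmᵢ = 0  ✓
l₃∈[|l₁−l₂|,l₁+l₂]=[1,3], have l₃=3  ✓
Σlᵢ = 6 ⇒ even  ✓

none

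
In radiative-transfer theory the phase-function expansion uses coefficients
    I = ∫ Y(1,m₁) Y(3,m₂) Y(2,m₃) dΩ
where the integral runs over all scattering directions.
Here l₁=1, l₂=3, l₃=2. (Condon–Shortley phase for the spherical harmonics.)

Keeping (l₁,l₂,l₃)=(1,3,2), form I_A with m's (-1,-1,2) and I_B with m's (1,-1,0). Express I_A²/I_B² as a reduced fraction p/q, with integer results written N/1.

Same 1,3,2: normalisation and zero-m 3j drop out of the ratio.
A: Δ: 2! 0! 4! / 7! → 1/105; sum: t=2:+1/48 = 1/48; 3j²(1 3 2; -1 -1 2) = Δ·Π!·Σ² = 1/105  (sign +1)
B: Δ: 2! 0! 4! / 7! → 1/105; sum: t=0:+1/8 = 1/8; 3j²(1 3 2; 1 -1 0) = Δ·Π!·Σ² = 2/35  (sign +1)
I_A²/I_B² = (1/105)/(2/35) = 1/6

1/6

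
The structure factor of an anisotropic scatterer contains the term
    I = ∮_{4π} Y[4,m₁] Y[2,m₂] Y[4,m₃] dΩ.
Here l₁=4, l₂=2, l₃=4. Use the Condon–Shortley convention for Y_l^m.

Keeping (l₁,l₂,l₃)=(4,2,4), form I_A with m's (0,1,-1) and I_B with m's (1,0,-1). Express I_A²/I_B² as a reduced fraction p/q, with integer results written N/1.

30/289

Shared (l₁,l₂,l₃)=(4,2,4): N and (l;000)² cancel in I_A²/I_B².
A: Δ = 2!·6!·2!/11! = 1/13860; Racah Σ t=1..2: t=1:−1/72 t=2:+1/96 = -1/288; ⇒ 3j(4 2 4; 0 1 -1)² = 1/462, sgn +1
B: Δ = 2!·6!·2!/11! = 1/13860; Racah Σ t=0..2: t=0:+1/144 t=1:−1/48 t=2:+1/480 = -17/1440; ⇒ 3j(4 2 4; 1 0 -1)² = 289/13860, sgn +1
I_A²/I_B² = (1/462)/(289/13860) = 30/289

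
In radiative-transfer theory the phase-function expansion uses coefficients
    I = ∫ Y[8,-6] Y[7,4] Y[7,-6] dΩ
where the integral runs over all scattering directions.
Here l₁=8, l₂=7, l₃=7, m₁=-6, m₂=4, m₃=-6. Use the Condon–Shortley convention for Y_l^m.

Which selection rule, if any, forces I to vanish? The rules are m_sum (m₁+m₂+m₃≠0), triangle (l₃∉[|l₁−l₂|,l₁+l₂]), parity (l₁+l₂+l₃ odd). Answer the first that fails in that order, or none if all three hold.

m₁+m₂+m₃ = -6 + 4 − 6 = -8  ✗
triangle: |8−7|=1 ≤ l₃=7 ≤ 8+7=15
parity: l₁+l₂+l₃ = 22 is even

m_sum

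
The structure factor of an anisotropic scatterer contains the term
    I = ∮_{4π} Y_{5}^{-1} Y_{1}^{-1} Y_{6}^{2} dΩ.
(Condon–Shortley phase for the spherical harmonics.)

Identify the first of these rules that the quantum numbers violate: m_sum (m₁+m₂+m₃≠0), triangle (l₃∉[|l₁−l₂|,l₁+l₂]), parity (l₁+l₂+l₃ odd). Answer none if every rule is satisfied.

none

m₁+m₂+m₃ = -1 − 1 + 2 = 0  ✓
triangle: |5−1|=4 ≤ l₃=6 ≤ 5+1=6  ✓
parity: l₁+l₂+l₃ = 12 is even  ✓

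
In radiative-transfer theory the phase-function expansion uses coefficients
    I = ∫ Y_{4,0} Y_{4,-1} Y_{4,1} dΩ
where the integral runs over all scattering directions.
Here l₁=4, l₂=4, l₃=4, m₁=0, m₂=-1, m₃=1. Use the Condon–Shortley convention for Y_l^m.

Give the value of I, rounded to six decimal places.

Checks pass: Σm=0; 12 even; l₃=4∈[0,8].
(2·4+1)(2·4+1)(2·4+1) = 729
Δ: 4! 4! 4! / 13! → 1/450450
sum: t=0:+1/13824 t=1:−1/216 t=2:+1/64 t=3:−1/216 t=4:+1/13824 = 5/768
3j²(4 4 4; 0 0 0) = Δ·Π!·Σ² = 18/1001  (sign +1)
sum: t=0:+1/3456 t=1:−1/144 t=2:+1/96 t=3:−1/864 = 1/384
3j²(4 4 4; 0 -1 1) = Δ·Π!·Σ² = 9/2002  (sign -1)
combine: 4πI² = 729·18/1001·9/2002 = 59049/1002001
take √, sign -1: I = -0.06848055

-0.068481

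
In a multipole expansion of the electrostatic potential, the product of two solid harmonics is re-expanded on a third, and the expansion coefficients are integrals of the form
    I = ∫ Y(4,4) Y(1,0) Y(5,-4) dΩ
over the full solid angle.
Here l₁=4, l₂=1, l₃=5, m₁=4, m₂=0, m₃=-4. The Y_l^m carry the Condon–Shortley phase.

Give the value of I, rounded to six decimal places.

m-sum 0 ✓  L=10 even ✓  3≤5≤5 ✓
Π(2lᵢ+1) = 9×3×11 = 297
triangle coeff Δ(4,1,5) = 1/495
Σ_t [0,0]: t=0:+1/576 = 1/576
(3j)²=5/99 [(4 1 5; 0 0 0)], sign=-1
Σ_t [0,0]: t=0:+1/40320 = 1/40320
(3j)²=1/55 [(4 1 5; 4 0 -4)], sign=-1
⇒ 4πI² = 3/11
I = (+1)√(3/11/(4π)) = 0.14731920

0.147319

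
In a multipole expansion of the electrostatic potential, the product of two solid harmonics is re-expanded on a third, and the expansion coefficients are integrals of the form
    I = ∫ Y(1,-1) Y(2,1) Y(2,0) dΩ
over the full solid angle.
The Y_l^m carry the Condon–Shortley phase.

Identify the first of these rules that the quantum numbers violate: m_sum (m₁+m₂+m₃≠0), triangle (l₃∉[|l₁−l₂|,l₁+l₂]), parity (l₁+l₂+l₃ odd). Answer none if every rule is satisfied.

Σmᵢ = 0  ✓
l₃∈[|l₁−l₂|,l₁+l₂]=[1,3], have l₃=2  ✓
Σlᵢ = 5 ⇒ odd  ✗

parity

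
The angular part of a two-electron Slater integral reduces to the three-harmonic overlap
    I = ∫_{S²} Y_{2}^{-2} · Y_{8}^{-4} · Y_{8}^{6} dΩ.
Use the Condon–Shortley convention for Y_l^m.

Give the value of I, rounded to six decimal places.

Rules hold: Σm=0, L=18 even, 6≤8≤10.
N = 5·17·17 = 1445
Δ = 2!·2!·14!/19! = 1/348840
Racah Σ t=0..2: t=0:+1/116121600 t=1:−1/25401600 t=2:+1/116121600 = -1/45158400
⇒ 3j(2 8 8; 0 0 0)² = 24/1615, sgn -1
Racah Σ t=2..2: t=2:+1/3832012800 = 1/3832012800
⇒ 3j(2 8 8; -2 -4 6)² = 91/9690, sgn +1
4πI² = N·(3j₀)²·(3jₘ)² = 364/1805
I = -1·√(0.201662/4π) = -0.12667974

-0.126680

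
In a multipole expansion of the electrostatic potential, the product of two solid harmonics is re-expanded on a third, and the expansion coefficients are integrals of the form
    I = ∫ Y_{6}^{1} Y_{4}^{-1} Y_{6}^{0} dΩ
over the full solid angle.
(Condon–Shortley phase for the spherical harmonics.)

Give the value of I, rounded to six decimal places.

m-sum 0 ✓  L=16 even ✓  2≤6≤10 ✓
Π(2lᵢ+1) = 13×9×13 = 1521
triangle coeff Δ(6,4,6) = 1/15315300
Σ_t [0,4]: t=0:+1/829440 t=1:−1/25920 t=2:+1/9216 t=3:−1/25920 t=4:+1/829440 = 7/207360
(3j)²=28/2431 [(6 4 6; 0 0 0)], sign=+1
Σ_t [0,3]: t=0:+1/103680 t=1:−1/13824 t=2:+1/17280 t=3:−1/207360 = -1/103680
(3j)²=10/7293 [(6 4 6; 1 -1 0)], sign=-1
⇒ 4πI² = 840/34969
I = (-1)√(840/34969/(4π)) = -0.04372130

-0.043721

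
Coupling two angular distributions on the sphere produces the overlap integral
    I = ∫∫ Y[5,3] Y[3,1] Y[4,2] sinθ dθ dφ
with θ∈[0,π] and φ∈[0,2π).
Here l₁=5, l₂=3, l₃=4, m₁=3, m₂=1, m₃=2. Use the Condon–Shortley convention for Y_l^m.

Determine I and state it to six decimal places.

0.000000

m-sum = 3 + 1 + 2 = 6 ≠ 0 ⇒ I = 0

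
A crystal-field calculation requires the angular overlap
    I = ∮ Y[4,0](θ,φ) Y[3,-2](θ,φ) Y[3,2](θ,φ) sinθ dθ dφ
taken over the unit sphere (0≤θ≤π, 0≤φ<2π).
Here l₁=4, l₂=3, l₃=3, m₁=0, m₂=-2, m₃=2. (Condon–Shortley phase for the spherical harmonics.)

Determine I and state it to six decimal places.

Rules hold: Σm=0, L=10 even, 1≤3≤7.
N = 9·7·7 = 441
Δ = 4!·4!·2!/11! = 1/34650
Racah Σ t=1..3: t=1:−1/72 t=2:+1/16 t=3:−1/72 = 5/144
⇒ 3j(4 3 3; 0 0 0)² = 2/77, sgn -1
Racah Σ t=0..1: t=0:+1/576 t=1:−1/72 = -7/576
⇒ 3j(4 3 3; 0 -2 2)² = 7/198, sgn +1
4πI² = N·(3j₀)²·(3jₘ)² = 49/121
I = -1·√(0.404959/4π) = -0.17951487

-0.179515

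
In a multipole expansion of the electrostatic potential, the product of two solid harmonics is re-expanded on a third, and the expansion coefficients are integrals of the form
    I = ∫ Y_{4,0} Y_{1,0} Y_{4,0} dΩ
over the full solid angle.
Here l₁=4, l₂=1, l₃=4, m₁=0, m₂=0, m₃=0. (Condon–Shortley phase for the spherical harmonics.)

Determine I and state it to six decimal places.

0.000000

L=9 odd ⇒ parity kills the (l;000) factor ⇒ I = 0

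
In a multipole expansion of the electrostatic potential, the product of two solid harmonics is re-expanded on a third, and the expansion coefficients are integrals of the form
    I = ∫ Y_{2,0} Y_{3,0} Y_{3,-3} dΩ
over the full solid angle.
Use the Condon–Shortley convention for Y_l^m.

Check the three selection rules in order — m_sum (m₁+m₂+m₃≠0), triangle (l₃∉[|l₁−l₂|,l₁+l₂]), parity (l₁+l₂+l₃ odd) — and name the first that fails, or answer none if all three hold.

m_sum

m₁+m₂+m₃ = 0 + 0 − 3 = -3  ✗
triangle: |2−3|=1 ≤ l₃=3 ≤ 2+3=5
parity: l₁+l₂+l₃ = 8 is even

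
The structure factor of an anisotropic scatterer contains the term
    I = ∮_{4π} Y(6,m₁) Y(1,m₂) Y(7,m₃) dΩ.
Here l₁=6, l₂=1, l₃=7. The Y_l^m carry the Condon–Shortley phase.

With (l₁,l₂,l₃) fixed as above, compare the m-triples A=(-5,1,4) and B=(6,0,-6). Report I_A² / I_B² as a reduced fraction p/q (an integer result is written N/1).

Same 6,1,7: normalisation and zero-m 3j drop out of the ratio.
A: Δ: 0! 12! 2! / 15! → 1/1365; sum: t=0:+1/79833600 = 1/79833600; 3j²(6 1 7; -5 1 4) = Δ·Π!·Σ² = 1/455  (sign -1)
B: Δ: 0! 12! 2! / 15! → 1/1365; sum: t=0:+1/479001600 = 1/479001600; 3j²(6 1 7; 6 0 -6) = Δ·Π!·Σ² = 1/105  (sign -1)
I_A²/I_B² = (1/455)/(1/105) = 3/13

3/13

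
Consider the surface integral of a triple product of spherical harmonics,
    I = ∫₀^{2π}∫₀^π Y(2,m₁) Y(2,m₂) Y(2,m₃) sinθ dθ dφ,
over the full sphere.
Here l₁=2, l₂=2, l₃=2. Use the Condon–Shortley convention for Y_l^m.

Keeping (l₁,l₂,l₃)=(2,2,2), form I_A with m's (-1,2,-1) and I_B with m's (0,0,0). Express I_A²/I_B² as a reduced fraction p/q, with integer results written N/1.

3/2

Same 2,2,2: normalisation and zero-m 3j drop out of the ratio.
A: Δ: 2! 2! 2! / 7! → 1/630; sum: t=2:+1/4 = 1/4; 3j²(2 2 2; -1 2 -1) = Δ·Π!·Σ² = 3/35  (sign -1)
B: Δ: 2! 2! 2! / 7! → 1/630; sum: t=0:+1/8 t=1:−1/1 t=2:+1/8 = -3/4; 3j²(2 2 2; 0 0 0) = Δ·Π!·Σ² = 2/35  (sign -1)
I_A²/I_B² = (3/35)/(2/35) = 3/2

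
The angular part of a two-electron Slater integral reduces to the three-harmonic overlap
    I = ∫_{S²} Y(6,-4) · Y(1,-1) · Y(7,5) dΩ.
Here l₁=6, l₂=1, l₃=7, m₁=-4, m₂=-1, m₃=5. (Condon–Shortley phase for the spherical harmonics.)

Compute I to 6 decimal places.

-0.284256

Checks pass: Σm=0; 14 even; l₃=7∈[5,7].
(2·6+1)(2·1+1)(2·7+1) = 585
Δ: 0! 12! 2! / 15! → 1/1365
sum: t=0:+1/518400 = 1/518400
3j²(6 1 7; 0 0 0) = Δ·Π!·Σ² = 7/195  (sign -1)
sum: t=0:+1/14515200 = 1/14515200
3j²(6 1 7; -4 -1 5) = Δ·Π!·Σ² = 22/455  (sign +1)
combine: 4πI² = 585·7/195·22/455 = 66/65
take √, sign -1: I = -0.28425647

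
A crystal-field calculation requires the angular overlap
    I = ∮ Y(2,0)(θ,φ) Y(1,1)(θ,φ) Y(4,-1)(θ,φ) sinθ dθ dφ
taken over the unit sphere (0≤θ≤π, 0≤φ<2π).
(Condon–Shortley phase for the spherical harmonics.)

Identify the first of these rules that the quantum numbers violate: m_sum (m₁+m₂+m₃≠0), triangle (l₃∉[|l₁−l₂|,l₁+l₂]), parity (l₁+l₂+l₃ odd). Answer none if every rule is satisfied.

triangle

Σmᵢ = 0  ✓
l₃∈[|l₁−l₂|,l₁+l₂]=[1,3], have l₃=4  ✗
Σlᵢ = 7 ⇒ odd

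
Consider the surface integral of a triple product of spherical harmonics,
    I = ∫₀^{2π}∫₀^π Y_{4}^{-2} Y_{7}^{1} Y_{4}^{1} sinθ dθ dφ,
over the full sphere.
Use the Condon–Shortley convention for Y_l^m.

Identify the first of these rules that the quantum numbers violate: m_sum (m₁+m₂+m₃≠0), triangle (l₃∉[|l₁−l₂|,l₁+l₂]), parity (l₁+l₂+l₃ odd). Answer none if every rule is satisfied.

parity

m₁+m₂+m₃ = -2 + 1 + 1 = 0  ✓
triangle: |4−7|=3 ≤ l₃=4 ≤ 4+7=11  ✓
parity: l₁+l₂+l₃ = 15 is odd  ✗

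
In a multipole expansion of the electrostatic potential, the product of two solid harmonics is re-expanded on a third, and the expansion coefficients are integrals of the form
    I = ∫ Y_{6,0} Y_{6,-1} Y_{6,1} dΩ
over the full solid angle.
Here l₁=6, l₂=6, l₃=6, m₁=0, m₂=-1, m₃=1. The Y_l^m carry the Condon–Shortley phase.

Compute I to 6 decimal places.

m-sum 0 ✓  L=18 even ✓  0≤6≤12 ✓
Π(2lᵢ+1) = 13×13×13 = 2197
triangle coeff Δ(6,6,6) = 1/325909584
Σ_t [0,6]: t=0:+1/373248000 t=1:−1/1728000 t=2:+1/110592 t=3:−1/46656 t=4:+1/110592 t=5:−1/1728000 t=6:+1/373248000 = -7/1555200
(3j)²=400/46189 [(6 6 6; 0 0 0)], sign=-1
Σ_t [0,5]: t=0:+1/62208000 t=1:−1/691200 t=2:+1/82944 t=3:−1/62208 t=4:+1/276480 t=5:−1/10368000 = -1/518400
(3j)²=100/46189 [(6 6 6; 0 -1 1)], sign=+1
⇒ 4πI² = 520000/12623809
I = (-1)√(520000/12623809/(4π)) = -0.05725343

-0.057253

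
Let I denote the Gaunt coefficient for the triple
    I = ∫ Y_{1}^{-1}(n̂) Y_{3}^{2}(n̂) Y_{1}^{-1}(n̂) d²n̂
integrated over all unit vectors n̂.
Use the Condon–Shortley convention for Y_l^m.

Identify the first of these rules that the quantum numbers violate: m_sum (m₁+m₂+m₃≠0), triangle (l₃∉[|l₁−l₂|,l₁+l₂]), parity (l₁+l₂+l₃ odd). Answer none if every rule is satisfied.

triangle

m₁+m₂+m₃ = -1 + 2 − 1 = 0  ✓
triangle: |1−3|=2 ≤ l₃=1 ≤ 1+3=4  ✗
parity: l₁+l₂+l₃ = 5 is odd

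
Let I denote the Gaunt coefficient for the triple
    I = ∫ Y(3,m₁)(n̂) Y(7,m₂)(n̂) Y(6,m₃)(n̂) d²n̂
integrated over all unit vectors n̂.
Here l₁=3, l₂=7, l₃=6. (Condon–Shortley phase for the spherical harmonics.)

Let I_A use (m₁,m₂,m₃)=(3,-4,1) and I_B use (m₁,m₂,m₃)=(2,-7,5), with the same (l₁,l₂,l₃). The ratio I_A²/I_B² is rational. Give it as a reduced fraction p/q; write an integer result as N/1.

900/1001

l's match ⇒ only the (l;m) 3-j factors differ between A and B.
A: triangle coeff Δ(3,7,6) = 1/2042040; Σ_t [0,0]: t=0:+1/1451520 = 1/1451520; (3j)²=75/3094 [(3 7 6; 3 -4 1)], sign=-1
B: triangle coeff Δ(3,7,6) = 1/2042040; Σ_t [0,0]: t=0:+1/87091200 = 1/87091200; (3j)²=11/408 [(3 7 6; 2 -7 5)], sign=-1
I_A²/I_B² = (75/3094)/(11/408) = 900/1001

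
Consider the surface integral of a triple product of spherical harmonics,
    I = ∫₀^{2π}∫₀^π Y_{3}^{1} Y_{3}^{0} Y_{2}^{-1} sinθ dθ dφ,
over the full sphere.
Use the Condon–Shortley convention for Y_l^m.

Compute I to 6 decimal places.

-0.059471

m-sum 0 ✓  L=8 even ✓  0≤2≤6 ✓
Π(2lᵢ+1) = 7×7×5 = 245
triangle coeff Δ(3,3,2) = 1/3780
Σ_t [1,3]: t=1:−1/24 t=2:+1/4 t=3:−1/24 = 1/6
(3j)²=4/105 [(3 3 2; 0 0 0)], sign=+1
Σ_t [1,2]: t=1:−1/12 t=2:+1/8 = 1/24
(3j)²=1/210 [(3 3 2; 1 0 -1)], sign=-1
⇒ 4πI² = 2/45
I = (-1)√(2/45/(4π)) = -0.05947080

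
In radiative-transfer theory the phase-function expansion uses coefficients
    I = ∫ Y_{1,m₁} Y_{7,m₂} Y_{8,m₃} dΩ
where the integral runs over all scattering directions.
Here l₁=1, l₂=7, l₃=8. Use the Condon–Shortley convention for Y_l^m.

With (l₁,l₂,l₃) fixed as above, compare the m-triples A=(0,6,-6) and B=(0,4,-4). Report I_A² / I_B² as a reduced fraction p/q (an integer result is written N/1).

7/12

l's match ⇒ only the (l;m) 3-j factors differ between A and B.
A: triangle coeff Δ(1,7,8) = 1/2040; Σ_t [0,0]: t=0:+1/6227020800 = 1/6227020800; (3j)²=7/510 [(1 7 8; 0 6 -6)], sign=+1
B: triangle coeff Δ(1,7,8) = 1/2040; Σ_t [0,0]: t=0:+1/239500800 = 1/239500800; (3j)²=2/85 [(1 7 8; 0 4 -4)], sign=+1
I_A²/I_B² = (7/510)/(2/85) = 7/12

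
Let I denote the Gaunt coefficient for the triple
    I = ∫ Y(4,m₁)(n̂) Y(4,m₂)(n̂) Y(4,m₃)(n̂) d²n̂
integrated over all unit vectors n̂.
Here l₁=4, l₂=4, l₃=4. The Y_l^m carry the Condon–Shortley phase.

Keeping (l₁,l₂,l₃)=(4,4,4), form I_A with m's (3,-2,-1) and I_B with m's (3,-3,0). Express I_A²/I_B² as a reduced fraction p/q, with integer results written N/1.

l's match ⇒ only the (l;m) 3-j factors differ between A and B.
A: triangle coeff Δ(4,4,4) = 1/450450; Σ_t [0,1]: t=0:+1/576 t=1:−1/864 = 1/1728; (3j)²=5/1287 [(4 4 4; 3 -2 -1)], sign=-1
B: triangle coeff Δ(4,4,4) = 1/450450; Σ_t [0,1]: t=0:+1/864 t=1:−1/3456 = 1/1152; (3j)²=7/286 [(4 4 4; 3 -3 0)], sign=+1
I_A²/I_B² = (5/1287)/(7/286) = 10/63

10/63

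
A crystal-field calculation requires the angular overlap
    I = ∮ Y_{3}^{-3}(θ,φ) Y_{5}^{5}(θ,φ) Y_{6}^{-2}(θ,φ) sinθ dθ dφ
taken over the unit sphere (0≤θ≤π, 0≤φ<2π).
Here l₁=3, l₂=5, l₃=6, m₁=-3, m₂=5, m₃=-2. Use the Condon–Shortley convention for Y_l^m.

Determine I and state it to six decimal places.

Rules hold: Σm=0, L=14 even, 2≤6≤8.
N = 7·11·13 = 1001
Δ = 2!·4!·8!/15! = 1/675675
Racah Σ t=0..2: t=0:+1/8640 t=1:−1/2304 t=2:+1/8640 = -7/34560
⇒ 3j(3 5 6; 0 0 0)² = 7/429, sgn -1
Racah Σ t=2..2: t=2:+1/1935360 = 1/1935360
⇒ 3j(3 5 6; -3 5 -2)² = 1/1001, sgn +1
4πI² = N·(3j₀)²·(3jₘ)² = 7/429
I = -1·√(0.016317/4π) = -0.03603425

-0.036034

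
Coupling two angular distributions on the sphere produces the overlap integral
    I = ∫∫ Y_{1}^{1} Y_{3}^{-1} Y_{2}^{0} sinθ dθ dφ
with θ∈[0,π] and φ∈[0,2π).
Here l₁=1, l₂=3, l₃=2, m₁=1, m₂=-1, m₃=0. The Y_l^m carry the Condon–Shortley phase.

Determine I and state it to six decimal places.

Checks pass: Σm=0; 6 even; l₃=2∈[2,4].
(2·1+1)(2·3+1)(2·2+1) = 105
Δ: 2! 0! 4! / 7! → 1/105
sum: t=1:−1/4 = -1/4
3j²(1 3 2; 0 0 0) = Δ·Π!·Σ² = 3/35  (sign -1)
sum: t=0:+1/8 = 1/8
3j²(1 3 2; 1 -1 0) = Δ·Π!·Σ² = 2/35  (sign +1)
combine: 4πI² = 105·3/35·2/35 = 18/35
take √, sign -1: I = -0.20230066

-0.202301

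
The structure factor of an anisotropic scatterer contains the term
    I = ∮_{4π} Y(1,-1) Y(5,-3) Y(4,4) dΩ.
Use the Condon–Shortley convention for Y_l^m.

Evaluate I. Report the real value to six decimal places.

m-sum 0 ✓  L=10 even ✓  4≤4≤6 ✓
Π(2lᵢ+1) = 3×11×9 = 297
triangle coeff Δ(1,5,4) = 1/495
Σ_t [1,1]: t=1:−1/576 = -1/576
(3j)²=5/99 [(1 5 4; 0 0 0)], sign=-1
Σ_t [2,2]: t=2:+1/80640 = 1/80640
(3j)²=1/495 [(1 5 4; -1 -3 4)], sign=+1
⇒ 4πI² = 1/33
I = (-1)√(1/33/(4π)) = -0.04910640

-0.049106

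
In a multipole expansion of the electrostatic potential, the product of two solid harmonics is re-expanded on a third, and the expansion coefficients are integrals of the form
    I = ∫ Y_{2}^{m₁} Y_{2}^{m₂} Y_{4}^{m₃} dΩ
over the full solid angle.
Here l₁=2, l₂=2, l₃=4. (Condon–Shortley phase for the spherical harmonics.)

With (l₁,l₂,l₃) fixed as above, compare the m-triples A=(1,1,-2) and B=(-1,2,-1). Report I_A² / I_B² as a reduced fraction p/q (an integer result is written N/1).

l's match ⇒ only the (l;m) 3-j factors differ between A and B.
A: triangle coeff Δ(2,2,4) = 1/630; Σ_t [0,0]: t=0:+1/36 = 1/36; (3j)²=4/63 [(2 2 4; 1 1 -2)], sign=+1
B: triangle coeff Δ(2,2,4) = 1/630; Σ_t [0,0]: t=0:+1/144 = 1/144; (3j)²=1/126 [(2 2 4; -1 2 -1)], sign=-1
I_A²/I_B² = (4/63)/(1/126) = 8/1

8/1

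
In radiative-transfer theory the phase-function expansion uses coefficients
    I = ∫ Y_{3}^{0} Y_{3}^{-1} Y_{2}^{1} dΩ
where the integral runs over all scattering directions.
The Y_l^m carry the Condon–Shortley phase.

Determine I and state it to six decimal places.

-0.059471

m-sum 0 ✓  L=8 even ✓  0≤2≤6 ✓
Π(2lᵢ+1) = 7×7×5 = 245
triangle coeff Δ(3,3,2) = 1/3780
Σ_t [1,3]: t=1:−1/24 t=2:+1/4 t=3:−1/24 = 1/6
(3j)²=4/105 [(3 3 2; 0 0 0)], sign=+1
Σ_t [1,2]: t=1:−1/12 t=2:+1/8 = 1/24
(3j)²=1/210 [(3 3 2; 0 -1 1)], sign=-1
⇒ 4πI² = 2/45
I = (-1)√(2/45/(4π)) = -0.05947080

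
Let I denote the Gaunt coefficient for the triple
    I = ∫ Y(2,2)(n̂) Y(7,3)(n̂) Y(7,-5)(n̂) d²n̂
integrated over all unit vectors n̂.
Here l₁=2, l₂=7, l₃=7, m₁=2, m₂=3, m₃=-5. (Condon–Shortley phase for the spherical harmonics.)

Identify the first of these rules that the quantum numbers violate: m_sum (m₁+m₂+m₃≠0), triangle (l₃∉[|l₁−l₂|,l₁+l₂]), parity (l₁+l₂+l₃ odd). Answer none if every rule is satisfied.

none

Σmᵢ = 0  ✓
l₃∈[|l₁−l₂|,l₁+l₂]=[5,9], have l₃=7  ✓
Σlᵢ = 16 ⇒ even  ✓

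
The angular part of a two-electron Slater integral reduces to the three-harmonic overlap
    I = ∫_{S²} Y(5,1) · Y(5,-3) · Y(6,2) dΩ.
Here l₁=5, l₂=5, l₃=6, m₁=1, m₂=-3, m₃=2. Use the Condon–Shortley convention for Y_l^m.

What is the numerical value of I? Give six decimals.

m-sum 0 ✓  L=16 even ✓  0≤6≤10 ✓
Π(2lᵢ+1) = 11×11×13 = 1573
triangle coeff Δ(5,5,6) = 1/28588560
Σ_t [0,4]: t=0:+1/345600 t=1:−1/13824 t=2:+1/5184 t=3:−1/13824 t=4:+1/345600 = 7/129600
(3j)²=80/7293 [(5 5 6; 0 0 0)], sign=+1
Σ_t [0,2]: t=0:+1/55296 t=1:−1/25920 t=2:+1/138240 = -11/829440
(3j)²=11/1326 [(5 5 6; 1 -3 2)], sign=-1
⇒ 4πI² = 4840/33813
I = (-1)√(4840/33813/(4π)) = -0.10672739

-0.106727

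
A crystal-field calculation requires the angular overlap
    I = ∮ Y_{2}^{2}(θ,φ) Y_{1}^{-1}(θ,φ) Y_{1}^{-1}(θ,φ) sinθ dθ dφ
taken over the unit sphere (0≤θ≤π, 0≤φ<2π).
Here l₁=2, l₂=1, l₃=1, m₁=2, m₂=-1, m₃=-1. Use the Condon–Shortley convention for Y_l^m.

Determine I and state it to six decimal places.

0.309019

Rules hold: Σm=0, L=4 even, 1≤1≤3.
N = 5·3·3 = 45
Δ = 2!·2!·0!/5! = 1/30
Racah Σ t=1..1: t=1:−1/1 = -1/1
⇒ 3j(2 1 1; 0 0 0)² = 2/15, sgn +1
Racah Σ t=0..0: t=0:+1/4 = 1/4
⇒ 3j(2 1 1; 2 -1 -1)² = 1/5, sgn +1
4πI² = N·(3j₀)²·(3jₘ)² = 6/5
I = +1·√(1.2/4π) = 0.30901936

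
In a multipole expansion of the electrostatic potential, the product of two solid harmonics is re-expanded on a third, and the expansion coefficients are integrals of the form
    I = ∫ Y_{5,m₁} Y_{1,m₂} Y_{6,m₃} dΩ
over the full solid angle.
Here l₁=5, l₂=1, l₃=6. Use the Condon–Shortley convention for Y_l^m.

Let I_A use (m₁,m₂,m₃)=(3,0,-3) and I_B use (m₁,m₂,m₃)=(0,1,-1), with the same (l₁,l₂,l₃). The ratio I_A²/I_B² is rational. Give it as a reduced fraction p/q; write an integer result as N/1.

9/7

Shared (l₁,l₂,l₃)=(5,1,6): N and (l;000)² cancel in I_A²/I_B².
A: Δ = 0!·10!·2!/13! = 1/858; Racah Σ t=0..0: t=0:+1/80640 = 1/80640; ⇒ 3j(5 1 6; 3 0 -3)² = 9/286, sgn -1
B: Δ = 0!·10!·2!/13! = 1/858; Racah Σ t=0..0: t=0:+1/28800 = 1/28800; ⇒ 3j(5 1 6; 0 1 -1)² = 7/286, sgn -1
I_A²/I_B² = (9/286)/(7/286) = 9/7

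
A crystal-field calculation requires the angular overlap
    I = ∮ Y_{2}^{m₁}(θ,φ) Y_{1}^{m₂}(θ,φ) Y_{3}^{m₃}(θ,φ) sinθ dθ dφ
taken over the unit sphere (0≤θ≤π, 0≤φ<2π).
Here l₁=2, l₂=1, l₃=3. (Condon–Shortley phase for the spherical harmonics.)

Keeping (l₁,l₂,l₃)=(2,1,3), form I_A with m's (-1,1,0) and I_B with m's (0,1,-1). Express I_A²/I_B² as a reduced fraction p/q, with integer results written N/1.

1/2

Shared (l₁,l₂,l₃)=(2,1,3): N and (l;000)² cancel in I_A²/I_B².
A: Δ = 0!·4!·2!/7! = 1/105; Racah Σ t=0..0: t=0:+1/12 = 1/12; ⇒ 3j(2 1 3; -1 1 0)² = 1/35, sgn -1
B: Δ = 0!·4!·2!/7! = 1/105; Racah Σ t=0..0: t=0:+1/8 = 1/8; ⇒ 3j(2 1 3; 0 1 -1)² = 2/35, sgn +1
I_A²/I_B² = (1/35)/(2/35) = 1/2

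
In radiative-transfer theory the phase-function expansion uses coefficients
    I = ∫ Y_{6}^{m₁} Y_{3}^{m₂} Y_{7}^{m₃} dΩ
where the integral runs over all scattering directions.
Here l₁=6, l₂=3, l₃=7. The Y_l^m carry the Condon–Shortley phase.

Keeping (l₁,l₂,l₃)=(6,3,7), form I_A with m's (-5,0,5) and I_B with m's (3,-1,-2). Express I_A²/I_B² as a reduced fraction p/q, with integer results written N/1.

11858/6845

Same 6,3,7: normalisation and zero-m 3j drop out of the ratio.
A: Δ: 2! 10! 4! / 17! → 1/2042040; sum: t=1:−1/14515200 t=2:+1/4354560 = 1/6220800; 3j²(6 3 7; -5 0 5) = Δ·Π!·Σ² = 77/4420  (sign +1)
B: Δ: 2! 10! 4! / 17! → 1/2042040; sum: t=0:+1/241920 t=1:−1/483840 t=2:+1/17418240 = 37/17418240; 3j²(6 3 7; 3 -1 -2) = Δ·Π!·Σ² = 1369/136136  (sign -1)
I_A²/I_B² = (77/4420)/(1369/136136) = 11858/6845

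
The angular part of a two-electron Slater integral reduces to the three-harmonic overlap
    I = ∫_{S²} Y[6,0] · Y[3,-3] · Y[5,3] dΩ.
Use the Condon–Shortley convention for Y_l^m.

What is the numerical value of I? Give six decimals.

Checks pass: Σm=0; 14 even; l₃=5∈[3,9].
(2·6+1)(2·3+1)(2·5+1) = 1001
Δ: 4! 8! 2! / 15! → 1/675675
sum: t=1:−1/8640 t=2:+1/2304 t=3:−1/8640 = 7/34560
3j²(6 3 5; 0 0 0) = Δ·Π!·Σ² = 7/429  (sign -1)
sum: t=0:+1/69120 = 1/69120
3j²(6 3 5; 0 -3 3) = Δ·Π!·Σ² = 4/429  (sign +1)
combine: 4πI² = 1001·7/429·4/429 = 196/1287
take √, sign -1: I = -0.11008644

-0.110086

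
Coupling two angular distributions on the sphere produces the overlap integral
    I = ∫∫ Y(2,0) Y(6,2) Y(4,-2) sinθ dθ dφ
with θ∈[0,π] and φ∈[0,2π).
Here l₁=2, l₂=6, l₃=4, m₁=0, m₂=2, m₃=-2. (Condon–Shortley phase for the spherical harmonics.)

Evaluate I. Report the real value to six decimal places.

Checks pass: Σm=0; 12 even; l₃=4∈[4,8].
(2·2+1)(2·6+1)(2·4+1) = 585
Δ: 4! 0! 8! / 13! → 1/6435
sum: t=2:+1/2304 = 1/2304
3j²(2 6 4; 0 0 0) = Δ·Π!·Σ² = 5/143  (sign +1)
sum: t=2:+1/5760 = 1/5760
3j²(2 6 4; 0 2 -2) = Δ·Π!·Σ² = 56/2145  (sign +1)
combine: 4πI² = 585·5/143·56/2145 = 840/1573
take √, sign +1: I = 0.20614383

0.206144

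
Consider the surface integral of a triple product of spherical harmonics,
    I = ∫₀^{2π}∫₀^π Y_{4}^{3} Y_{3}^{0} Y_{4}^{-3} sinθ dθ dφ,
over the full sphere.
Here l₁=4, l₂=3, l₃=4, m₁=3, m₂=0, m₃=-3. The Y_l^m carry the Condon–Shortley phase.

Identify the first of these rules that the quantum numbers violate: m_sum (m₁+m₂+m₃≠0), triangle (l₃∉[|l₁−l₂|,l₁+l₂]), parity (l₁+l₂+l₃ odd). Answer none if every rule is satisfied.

parity

m₁+m₂+m₃ = 3 + 0 − 3 = 0  ✓
triangle: |4−3|=1 ≤ l₃=4 ≤ 4+3=7  ✓
parity: l₁+l₂+l₃ = 11 is odd  ✗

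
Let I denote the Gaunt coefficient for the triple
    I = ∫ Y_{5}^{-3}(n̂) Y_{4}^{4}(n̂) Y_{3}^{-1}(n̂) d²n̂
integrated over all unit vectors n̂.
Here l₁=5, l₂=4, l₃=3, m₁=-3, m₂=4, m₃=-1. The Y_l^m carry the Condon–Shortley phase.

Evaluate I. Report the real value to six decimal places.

m-sum 0 ✓  L=12 even ✓  1≤3≤9 ✓
Π(2lᵢ+1) = 11×9×7 = 693
triangle coeff Δ(5,4,3) = 1/180180
Σ_t [2,4]: t=2:+1/576 t=3:−1/144 t=4:+1/576 = -1/288
(3j)²=20/1001 [(5 4 3; 0 0 0)], sign=+1
Σ_t [6,6]: t=6:+1/5760 = 1/5760
(3j)²=56/2145 [(5 4 3; -3 4 -1)], sign=+1
⇒ 4πI² = 672/1859
I = (+1)√(672/1859/(4π)) = 0.16960553

0.169606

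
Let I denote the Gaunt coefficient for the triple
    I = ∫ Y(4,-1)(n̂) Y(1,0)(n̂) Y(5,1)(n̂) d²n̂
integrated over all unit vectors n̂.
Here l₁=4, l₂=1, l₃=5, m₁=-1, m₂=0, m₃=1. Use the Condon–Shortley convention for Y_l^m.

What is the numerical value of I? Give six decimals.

-0.240571

m-sum 0 ✓  L=10 even ✓  3≤5≤5 ✓
Π(2lᵢ+1) = 9×3×11 = 297
triangle coeff Δ(4,1,5) = 1/495
Σ_t [0,0]: t=0:+1/576 = 1/576
(3j)²=5/99 [(4 1 5; 0 0 0)], sign=-1
Σ_t [0,0]: t=0:+1/720 = 1/720
(3j)²=8/165 [(4 1 5; -1 0 1)], sign=+1
⇒ 4πI² = 8/11
I = (-1)√(8/11/(4π)) = -0.24057125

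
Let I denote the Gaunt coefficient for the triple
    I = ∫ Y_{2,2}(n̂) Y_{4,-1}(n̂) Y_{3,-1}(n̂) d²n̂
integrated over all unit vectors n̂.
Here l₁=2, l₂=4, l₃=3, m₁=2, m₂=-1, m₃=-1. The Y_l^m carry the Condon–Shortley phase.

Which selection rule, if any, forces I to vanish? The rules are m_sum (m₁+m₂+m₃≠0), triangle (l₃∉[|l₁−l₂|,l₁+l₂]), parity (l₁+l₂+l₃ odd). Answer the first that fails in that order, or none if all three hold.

Σmᵢ = 0  ✓
l₃∈[|l₁−l₂|,l₁+l₂]=[2,6], have l₃=3  ✓
Σlᵢ = 9 ⇒ odd  ✗

parity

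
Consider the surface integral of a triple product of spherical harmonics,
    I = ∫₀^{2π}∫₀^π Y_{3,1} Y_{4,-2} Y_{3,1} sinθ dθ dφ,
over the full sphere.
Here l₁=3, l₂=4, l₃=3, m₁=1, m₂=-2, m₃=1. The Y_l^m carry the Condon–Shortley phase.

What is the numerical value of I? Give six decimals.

m-sum 0 ✓  L=10 even ✓  1≤3≤7 ✓
Π(2lᵢ+1) = 7×9×7 = 441
triangle coeff Δ(3,4,3) = 1/34650
Σ_t [1,3]: t=1:−1/72 t=2:+1/16 t=3:−1/72 = 5/144
(3j)²=2/77 [(3 4 3; 0 0 0)], sign=-1
Σ_t [0,2]: t=0:+1/192 t=1:−1/36 t=2:+1/192 = -5/288
(3j)²=20/693 [(3 4 3; 1 -2 1)], sign=-1
⇒ 4πI² = 40/121
I = (+1)√(40/121/(4π)) = 0.16219310

0.162193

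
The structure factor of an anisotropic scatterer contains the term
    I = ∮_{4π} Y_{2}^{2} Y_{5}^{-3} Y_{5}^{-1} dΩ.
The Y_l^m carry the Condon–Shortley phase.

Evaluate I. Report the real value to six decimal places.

0.000000

m-sum = 2 − 3 − 1 = -2 ≠ 0 ⇒ I = 0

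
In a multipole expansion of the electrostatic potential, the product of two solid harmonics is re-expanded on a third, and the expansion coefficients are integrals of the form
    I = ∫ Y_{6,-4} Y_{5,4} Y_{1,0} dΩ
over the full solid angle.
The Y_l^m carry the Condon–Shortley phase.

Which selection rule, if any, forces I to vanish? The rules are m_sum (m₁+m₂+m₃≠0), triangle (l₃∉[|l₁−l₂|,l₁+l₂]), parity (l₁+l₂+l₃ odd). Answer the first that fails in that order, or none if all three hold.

none

Σmᵢ = 0  ✓
l₃∈[|l₁−l₂|,l₁+l₂]=[1,11], have l₃=1  ✓
Σlᵢ = 12 ⇒ even  ✓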